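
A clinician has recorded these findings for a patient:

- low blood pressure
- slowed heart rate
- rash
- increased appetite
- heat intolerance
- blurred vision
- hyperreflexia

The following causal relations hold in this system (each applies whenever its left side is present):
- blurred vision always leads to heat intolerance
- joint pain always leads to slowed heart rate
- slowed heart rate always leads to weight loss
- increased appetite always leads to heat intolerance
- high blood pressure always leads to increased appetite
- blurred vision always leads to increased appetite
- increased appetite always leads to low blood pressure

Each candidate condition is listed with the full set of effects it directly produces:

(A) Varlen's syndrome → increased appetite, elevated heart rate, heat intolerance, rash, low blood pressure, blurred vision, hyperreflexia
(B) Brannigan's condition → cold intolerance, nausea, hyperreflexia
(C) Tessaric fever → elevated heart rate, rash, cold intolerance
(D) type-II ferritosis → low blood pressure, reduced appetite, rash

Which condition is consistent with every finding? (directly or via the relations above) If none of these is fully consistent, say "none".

none

For each candidate, compare predicted effects to what was observed:
(A) Varlen's syndrome — low blood pressure yes; slowed heart rate NO; rash yes; increased appetite yes; heat intolerance yes; blurred vision yes; hyperreflexia yes
(B) Brannigan's condition — low blood pressure NO; slowed heart rate NO; rash NO; increased appetite NO; heat intolerance NO; blurred vision NO; hyperreflexia yes
(C) Tessaric fever — fails on low blood pressure, slowed heart rate, increased appetite, heat intolerance, blurred vision, hyperreflexia (predicts elevated heart rate, not slowed heart rate; predicts cold intolerance, not heat intolerance)
(D) type-II ferritosis — low blood pressure yes; slowed heart rate NO; rash yes; increased appetite NO; heat intolerance NO; blurred vision NO; hyperreflexia NO
No candidate is consistent with all observations.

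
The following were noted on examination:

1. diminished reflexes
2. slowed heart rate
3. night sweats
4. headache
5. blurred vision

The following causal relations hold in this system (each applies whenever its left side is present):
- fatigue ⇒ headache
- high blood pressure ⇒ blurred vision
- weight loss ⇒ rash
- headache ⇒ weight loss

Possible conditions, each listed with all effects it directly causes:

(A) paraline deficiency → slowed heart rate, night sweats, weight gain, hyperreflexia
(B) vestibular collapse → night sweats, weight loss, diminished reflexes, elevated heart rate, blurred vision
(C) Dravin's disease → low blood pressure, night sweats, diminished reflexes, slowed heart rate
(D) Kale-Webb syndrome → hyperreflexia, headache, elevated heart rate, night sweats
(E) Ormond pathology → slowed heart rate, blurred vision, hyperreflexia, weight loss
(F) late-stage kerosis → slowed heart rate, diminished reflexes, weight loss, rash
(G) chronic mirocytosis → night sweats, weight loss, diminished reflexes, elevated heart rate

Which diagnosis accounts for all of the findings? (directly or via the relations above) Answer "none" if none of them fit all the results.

Per-candidate check:
(A) paraline deficiency — fails on diminished reflexes, headache, blurred vision (predicts hyperreflexia, not diminished reflexes)
(B) vestibular collapse — fails on slowed heart rate, headache (predicts elevated heart rate, not slowed heart rate)
(C) Dravin's disease — does not account for headache, blurred vision
(D) Kale-Webb syndrome — fails on diminished reflexes, slowed heart rate, blurred vision (predicts hyperreflexia, not diminished reflexes; predicts elevated heart rate, not slowed heart rate)
(E) Ormond pathology — fails on diminished reflexes, night sweats, headache (predicts hyperreflexia, not diminished reflexes)
(F) late-stage kerosis — diminished reflexes +; slowed heart rate +; night sweats -; headache -; blurred vision -
(G) chronic mirocytosis — fails on slowed heart rate, headache, blurred vision (predicts elevated heart rate, not slowed heart rate)
No candidate is consistent with all observations.

none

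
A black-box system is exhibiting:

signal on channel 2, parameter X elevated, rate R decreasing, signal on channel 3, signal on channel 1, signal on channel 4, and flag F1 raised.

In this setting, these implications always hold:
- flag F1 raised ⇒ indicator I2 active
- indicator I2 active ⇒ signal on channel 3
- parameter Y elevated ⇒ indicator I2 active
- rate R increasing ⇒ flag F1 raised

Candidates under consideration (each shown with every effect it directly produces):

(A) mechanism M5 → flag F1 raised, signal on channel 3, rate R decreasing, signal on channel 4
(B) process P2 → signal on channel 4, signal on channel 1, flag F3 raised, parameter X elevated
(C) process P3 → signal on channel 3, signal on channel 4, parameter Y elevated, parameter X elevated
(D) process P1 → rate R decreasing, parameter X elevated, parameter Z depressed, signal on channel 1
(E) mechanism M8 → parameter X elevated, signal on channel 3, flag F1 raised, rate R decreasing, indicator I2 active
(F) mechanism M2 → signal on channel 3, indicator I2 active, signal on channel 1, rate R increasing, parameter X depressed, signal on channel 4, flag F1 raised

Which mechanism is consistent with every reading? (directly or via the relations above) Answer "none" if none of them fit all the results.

none

Per-candidate check:
(A) mechanism M5 — signal on channel 2 NO; parameter X elevated NO; rate R decreasing yes; signal on channel 3 yes; signal on channel 1 NO; signal on channel 4 yes; flag F1 raised yes
(B) process P2 — signal on channel 2 NO; parameter X elevated yes; rate R decreasing NO; signal on channel 3 NO; signal on channel 1 yes; signal on channel 4 yes; flag F1 raised NO
(C) process P3 — does not account for signal on channel 2, rate R decreasing, signal on channel 1, flag F1 raised
(D) process P1 — does not account for signal on channel 2, signal on channel 3, signal on channel 4, flag F1 raised
(E) mechanism M8 — does not account for signal on channel 2, signal on channel 1, signal on channel 4
(F) mechanism M2 — signal on channel 2 NO; parameter X elevated NO; rate R decreasing NO; signal on channel 3 yes; signal on channel 1 yes; signal on channel 4 yes; flag F1 raised yes
Every candidate fails on at least one observation.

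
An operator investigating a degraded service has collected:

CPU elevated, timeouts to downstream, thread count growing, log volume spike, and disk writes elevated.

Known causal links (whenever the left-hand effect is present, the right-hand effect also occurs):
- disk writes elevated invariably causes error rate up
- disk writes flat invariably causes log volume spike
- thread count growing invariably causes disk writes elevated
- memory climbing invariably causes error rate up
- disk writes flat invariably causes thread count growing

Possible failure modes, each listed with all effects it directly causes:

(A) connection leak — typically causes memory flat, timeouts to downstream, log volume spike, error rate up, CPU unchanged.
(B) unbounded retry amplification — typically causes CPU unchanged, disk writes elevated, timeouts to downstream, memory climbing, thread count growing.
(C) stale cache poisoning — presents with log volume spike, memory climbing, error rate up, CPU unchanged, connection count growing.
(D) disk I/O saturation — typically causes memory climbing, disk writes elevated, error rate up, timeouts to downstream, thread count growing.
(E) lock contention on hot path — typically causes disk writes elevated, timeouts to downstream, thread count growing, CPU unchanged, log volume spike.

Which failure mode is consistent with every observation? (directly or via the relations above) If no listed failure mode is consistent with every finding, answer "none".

Checking each candidate against the observations:
(A) connection leak — CPU elevated -; timeouts to downstream +; thread count growing -; log volume spike +; disk writes elevated -
(B) unbounded retry amplification — fails on CPU elevated, log volume spike (predicts CPU unchanged, not CPU elevated)
(C) stale cache poisoning — fails on CPU elevated, timeouts to downstream, thread count growing, disk writes elevated (predicts CPU unchanged, not CPU elevated)
(D) disk I/O saturation — CPU elevated -; timeouts to downstream +; thread count growing +; log volume spike -; disk writes elevated +
(E) lock contention on hot path — CPU elevated -; timeouts to downstream +; thread count growing +; log volume spike +; disk writes elevated +
Every candidate fails on at least one observation.

none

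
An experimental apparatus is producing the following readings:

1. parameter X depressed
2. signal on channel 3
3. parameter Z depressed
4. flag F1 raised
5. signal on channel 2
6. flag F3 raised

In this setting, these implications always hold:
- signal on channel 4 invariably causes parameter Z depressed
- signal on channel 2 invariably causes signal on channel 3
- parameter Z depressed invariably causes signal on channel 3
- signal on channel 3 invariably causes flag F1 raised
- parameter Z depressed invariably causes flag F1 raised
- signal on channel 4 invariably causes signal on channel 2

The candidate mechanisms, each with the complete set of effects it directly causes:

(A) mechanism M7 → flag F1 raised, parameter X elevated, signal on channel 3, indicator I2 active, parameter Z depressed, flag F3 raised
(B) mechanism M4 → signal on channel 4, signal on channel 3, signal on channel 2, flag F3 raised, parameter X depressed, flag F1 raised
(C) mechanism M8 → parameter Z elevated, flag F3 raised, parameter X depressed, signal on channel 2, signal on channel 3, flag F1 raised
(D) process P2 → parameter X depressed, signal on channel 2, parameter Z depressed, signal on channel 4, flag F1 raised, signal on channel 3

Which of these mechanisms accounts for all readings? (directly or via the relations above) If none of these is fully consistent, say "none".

B

For each candidate, compare predicted effects to what was observed:
(A) mechanism M7 — fails on parameter X depressed, signal on channel 2 (predicts parameter X elevated, not parameter X depressed)
(B) mechanism M4 — parameter X depressed ✓; signal on channel 3 ✓; parameter Z depressed ✓ (through signal on channel 4 → parameter Z depressed); flag F1 raised ✓; signal on channel 2 ✓; flag F3 raised ✓
(C) mechanism M8 — fails on parameter Z depressed (predicts parameter Z elevated, not parameter Z depressed)
(D) process P2 — does not account for flag F3 raised
Only (B) is consistent with every observation.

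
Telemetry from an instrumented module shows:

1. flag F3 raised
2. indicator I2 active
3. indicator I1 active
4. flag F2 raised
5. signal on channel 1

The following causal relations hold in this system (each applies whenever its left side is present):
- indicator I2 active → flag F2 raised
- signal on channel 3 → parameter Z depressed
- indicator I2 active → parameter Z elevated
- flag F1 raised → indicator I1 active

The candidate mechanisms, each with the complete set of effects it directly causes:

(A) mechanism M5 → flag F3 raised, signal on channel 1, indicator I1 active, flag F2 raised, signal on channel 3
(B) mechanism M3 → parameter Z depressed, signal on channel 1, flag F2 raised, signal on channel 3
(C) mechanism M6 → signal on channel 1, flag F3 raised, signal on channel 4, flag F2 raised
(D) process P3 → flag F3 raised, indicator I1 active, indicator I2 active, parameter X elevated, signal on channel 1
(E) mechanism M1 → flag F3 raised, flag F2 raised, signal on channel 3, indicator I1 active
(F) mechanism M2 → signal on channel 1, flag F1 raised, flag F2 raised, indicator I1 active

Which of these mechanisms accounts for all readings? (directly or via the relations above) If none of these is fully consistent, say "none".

D

Testing each hypothesis:
(A) mechanism M5 — does not account for indicator I2 active
(B) mechanism M3 — does not account for flag F3 raised, indicator I2 active, indicator I1 active
(C) mechanism M6 — flag F3 raised yes; indicator I2 active NO; indicator I1 active NO; flag F2 raised yes; signal on channel 1 yes
(D) process P3 — flag F3 raised yes; indicator I2 active yes; indicator I1 active yes; flag F2 raised yes (through indicator I2 active → flag F2 raised); signal on channel 1 yes
(E) mechanism M1 — does not account for indicator I2 active, signal on channel 1
(F) mechanism M2 — does not account for flag F3 raised, indicator I2 active
(D) is the only candidate with no mismatches.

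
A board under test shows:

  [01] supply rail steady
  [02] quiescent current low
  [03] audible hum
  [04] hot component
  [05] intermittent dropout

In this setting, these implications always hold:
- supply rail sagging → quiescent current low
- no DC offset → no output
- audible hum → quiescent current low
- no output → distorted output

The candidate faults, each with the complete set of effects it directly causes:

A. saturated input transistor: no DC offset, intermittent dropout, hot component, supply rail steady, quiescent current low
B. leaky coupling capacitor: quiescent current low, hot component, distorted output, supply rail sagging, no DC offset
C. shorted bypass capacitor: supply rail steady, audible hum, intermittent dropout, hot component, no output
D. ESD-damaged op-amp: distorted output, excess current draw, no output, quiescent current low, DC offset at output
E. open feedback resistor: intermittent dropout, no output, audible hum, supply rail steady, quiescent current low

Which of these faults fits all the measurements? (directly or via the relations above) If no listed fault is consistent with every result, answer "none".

Testing each hypothesis:
(A) saturated input transistor — does not account for audible hum
(B) leaky coupling capacitor — supply rail steady NO; quiescent current low yes; audible hum NO; hot component yes; intermittent dropout NO
(C) shorted bypass capacitor — accounts for every observation (quiescent current low by audible hum → quiescent current low)
(D) ESD-damaged op-amp — does not account for supply rail steady, audible hum, hot component, intermittent dropout
(E) open feedback resistor — supply rail steady yes; quiescent current low yes; audible hum yes; hot component NO; intermittent dropout yes
(C) is the only candidate with no mismatches.

C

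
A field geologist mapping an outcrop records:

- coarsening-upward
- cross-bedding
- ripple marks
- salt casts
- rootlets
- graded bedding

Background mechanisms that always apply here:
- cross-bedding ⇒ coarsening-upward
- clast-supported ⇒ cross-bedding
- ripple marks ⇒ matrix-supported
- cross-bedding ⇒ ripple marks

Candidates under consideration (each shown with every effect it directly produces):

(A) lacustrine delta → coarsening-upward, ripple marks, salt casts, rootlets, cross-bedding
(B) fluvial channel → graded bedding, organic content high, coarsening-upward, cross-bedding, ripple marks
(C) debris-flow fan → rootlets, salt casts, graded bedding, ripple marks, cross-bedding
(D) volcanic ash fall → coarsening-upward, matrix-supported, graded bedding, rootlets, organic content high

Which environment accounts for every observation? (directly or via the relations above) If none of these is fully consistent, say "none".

For each candidate, compare predicted effects to what was observed:
(A) lacustrine delta — coarsening-upward match; cross-bedding match; ripple marks match; salt casts match; rootlets match; graded bedding miss
(B) fluvial channel — does not account for salt casts, rootlets
(C) debris-flow fan — coarsening-upward match (through cross-bedding → coarsening-upward); cross-bedding match; ripple marks match; salt casts match; rootlets match; graded bedding match
(D) volcanic ash fall — coarsening-upward match; cross-bedding miss; ripple marks miss; salt casts miss; rootlets match; graded bedding match
Only (C) is consistent with every observation.

C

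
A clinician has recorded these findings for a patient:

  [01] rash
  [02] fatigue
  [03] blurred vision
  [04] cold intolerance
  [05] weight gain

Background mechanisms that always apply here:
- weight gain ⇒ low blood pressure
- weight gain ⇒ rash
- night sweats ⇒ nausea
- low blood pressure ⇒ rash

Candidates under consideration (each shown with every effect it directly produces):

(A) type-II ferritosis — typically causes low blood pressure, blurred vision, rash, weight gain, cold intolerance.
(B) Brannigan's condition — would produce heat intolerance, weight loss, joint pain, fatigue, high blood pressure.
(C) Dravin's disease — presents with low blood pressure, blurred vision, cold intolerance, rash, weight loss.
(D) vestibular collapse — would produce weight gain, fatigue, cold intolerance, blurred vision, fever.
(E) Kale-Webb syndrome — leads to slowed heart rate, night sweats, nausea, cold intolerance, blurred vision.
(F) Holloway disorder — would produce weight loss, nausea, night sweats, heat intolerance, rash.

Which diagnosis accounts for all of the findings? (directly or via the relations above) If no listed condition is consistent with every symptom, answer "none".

Checking each candidate against the observations:
(A) type-II ferritosis — rash yes; fatigue NO; blurred vision yes; cold intolerance yes; weight gain yes
(B) Brannigan's condition — rash NO; fatigue yes; blurred vision NO; cold intolerance NO; weight gain NO
(C) Dravin's disease — rash yes; fatigue NO; blurred vision yes; cold intolerance yes; weight gain NO
(D) vestibular collapse — accounts for every observation (rash by weight gain → rash)
(E) Kale-Webb syndrome — rash NO; fatigue NO; blurred vision yes; cold intolerance yes; weight gain NO
(F) Holloway disorder — rash yes; fatigue NO; blurred vision NO; cold intolerance NO; weight gain NO
(D) alone accounts for all the evidence.

D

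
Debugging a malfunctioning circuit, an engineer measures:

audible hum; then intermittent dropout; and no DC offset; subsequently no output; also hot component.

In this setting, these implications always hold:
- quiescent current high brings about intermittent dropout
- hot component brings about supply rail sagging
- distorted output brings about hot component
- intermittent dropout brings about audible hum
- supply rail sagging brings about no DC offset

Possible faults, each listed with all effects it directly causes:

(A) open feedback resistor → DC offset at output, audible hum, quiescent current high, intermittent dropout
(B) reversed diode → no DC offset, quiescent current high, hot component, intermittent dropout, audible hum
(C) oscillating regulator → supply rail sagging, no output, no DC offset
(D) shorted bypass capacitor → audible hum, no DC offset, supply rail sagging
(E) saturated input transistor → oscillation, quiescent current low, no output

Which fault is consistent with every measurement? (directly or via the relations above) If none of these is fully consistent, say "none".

none

Checking each candidate against the observations:
(A) open feedback resistor — audible hum +; intermittent dropout +; no DC offset -; no output -; hot component -
(B) reversed diode — does not account for no output
(C) oscillating regulator — audible hum -; intermittent dropout -; no DC offset +; no output +; hot component -
(D) shorted bypass capacitor — does not account for intermittent dropout, no output, hot component
(E) saturated input transistor — audible hum -; intermittent dropout -; no DC offset -; no output +; hot component -
Every candidate fails on at least one observation.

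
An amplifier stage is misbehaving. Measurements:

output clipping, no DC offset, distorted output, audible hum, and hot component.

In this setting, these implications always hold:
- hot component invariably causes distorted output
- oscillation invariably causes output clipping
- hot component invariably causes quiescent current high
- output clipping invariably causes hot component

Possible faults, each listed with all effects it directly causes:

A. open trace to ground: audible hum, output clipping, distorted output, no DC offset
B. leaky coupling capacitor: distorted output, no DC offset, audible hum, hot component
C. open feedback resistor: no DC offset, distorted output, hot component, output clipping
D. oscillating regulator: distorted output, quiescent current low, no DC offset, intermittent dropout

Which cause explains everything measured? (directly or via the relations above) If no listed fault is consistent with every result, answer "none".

For each candidate, compare predicted effects to what was observed:
(A) open trace to ground — accounts for every observation (hot component by output clipping → hot component)
(B) leaky coupling capacitor — output clipping NO; no DC offset yes; distorted output yes; audible hum yes; hot component yes
(C) open feedback resistor — output clipping yes; no DC offset yes; distorted output yes; audible hum NO; hot component yes
(D) oscillating regulator — output clipping NO; no DC offset yes; distorted output yes; audible hum NO; hot component NO
(A) alone accounts for all the evidence.

A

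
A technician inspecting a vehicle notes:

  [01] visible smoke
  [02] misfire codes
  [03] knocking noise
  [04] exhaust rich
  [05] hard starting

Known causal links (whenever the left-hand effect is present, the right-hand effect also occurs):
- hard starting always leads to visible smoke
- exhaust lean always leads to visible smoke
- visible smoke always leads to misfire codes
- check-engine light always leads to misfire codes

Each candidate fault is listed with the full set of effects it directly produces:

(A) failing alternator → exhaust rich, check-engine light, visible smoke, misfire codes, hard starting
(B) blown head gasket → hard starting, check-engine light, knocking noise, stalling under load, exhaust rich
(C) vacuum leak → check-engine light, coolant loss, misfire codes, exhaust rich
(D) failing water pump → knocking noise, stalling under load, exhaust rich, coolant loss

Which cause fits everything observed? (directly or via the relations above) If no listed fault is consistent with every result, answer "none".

B

For each candidate, compare predicted effects to what was observed:
(A) failing alternator — visible smoke match; misfire codes match; knocking noise miss; exhaust rich match; hard starting match
(B) blown head gasket — accounts for every observation (visible smoke by hard starting → visible smoke)
(C) vacuum leak — visible smoke miss; misfire codes match; knocking noise miss; exhaust rich match; hard starting miss
(D) failing water pump — visible smoke miss; misfire codes miss; knocking noise match; exhaust rich match; hard starting miss
(B) is the only candidate with no mismatches.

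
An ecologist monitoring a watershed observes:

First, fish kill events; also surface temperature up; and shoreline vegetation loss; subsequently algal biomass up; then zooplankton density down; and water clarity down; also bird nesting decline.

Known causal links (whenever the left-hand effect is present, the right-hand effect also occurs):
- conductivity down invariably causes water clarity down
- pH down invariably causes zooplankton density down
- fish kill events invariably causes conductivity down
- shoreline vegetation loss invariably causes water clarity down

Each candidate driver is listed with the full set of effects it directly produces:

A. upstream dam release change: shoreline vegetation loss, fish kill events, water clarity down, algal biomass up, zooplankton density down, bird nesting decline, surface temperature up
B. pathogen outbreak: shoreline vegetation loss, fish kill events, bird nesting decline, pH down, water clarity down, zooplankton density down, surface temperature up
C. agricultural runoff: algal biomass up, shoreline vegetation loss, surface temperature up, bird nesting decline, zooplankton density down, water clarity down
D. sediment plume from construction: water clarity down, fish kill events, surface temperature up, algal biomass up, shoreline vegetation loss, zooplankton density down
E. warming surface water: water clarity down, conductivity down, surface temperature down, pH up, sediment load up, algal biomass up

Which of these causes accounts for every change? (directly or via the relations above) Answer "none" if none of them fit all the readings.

A

Checking each candidate against the observations:
(A) upstream dam release change — accounts for every observation
(B) pathogen outbreak — does not account for algal biomass up
(C) agricultural runoff — does not account for fish kill events
(D) sediment plume from construction — fish kill events ✓; surface temperature up ✓; shoreline vegetation loss ✓; algal biomass up ✓; zooplankton density down ✓; water clarity down ✓; bird nesting decline ✗
(E) warming surface water — fish kill events ✗; surface temperature up ✗; shoreline vegetation loss ✗; algal biomass up ✓; zooplankton density down ✗; water clarity down ✓; bird nesting decline ✗
(A) alone accounts for all the evidence.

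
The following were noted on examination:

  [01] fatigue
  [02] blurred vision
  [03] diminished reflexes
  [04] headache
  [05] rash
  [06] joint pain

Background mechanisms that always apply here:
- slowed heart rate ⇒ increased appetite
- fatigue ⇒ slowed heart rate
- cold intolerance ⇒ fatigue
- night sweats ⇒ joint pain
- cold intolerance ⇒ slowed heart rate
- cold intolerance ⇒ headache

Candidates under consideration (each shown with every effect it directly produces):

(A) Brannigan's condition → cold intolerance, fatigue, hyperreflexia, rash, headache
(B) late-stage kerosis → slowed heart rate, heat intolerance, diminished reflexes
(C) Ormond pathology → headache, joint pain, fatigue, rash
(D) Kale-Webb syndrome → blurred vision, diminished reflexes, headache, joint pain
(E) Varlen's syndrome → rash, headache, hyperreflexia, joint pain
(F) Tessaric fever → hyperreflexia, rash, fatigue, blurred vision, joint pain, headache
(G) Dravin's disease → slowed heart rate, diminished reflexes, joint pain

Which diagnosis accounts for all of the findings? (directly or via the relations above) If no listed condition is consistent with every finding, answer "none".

none

Per-candidate check:
(A) Brannigan's condition — fatigue match; blurred vision miss; diminished reflexes miss; headache match; rash match; joint pain miss
(B) late-stage kerosis — fatigue miss; blurred vision miss; diminished reflexes match; headache miss; rash miss; joint pain miss
(C) Ormond pathology — fatigue match; blurred vision miss; diminished reflexes miss; headache match; rash match; joint pain match
(D) Kale-Webb syndrome — fatigue miss; blurred vision match; diminished reflexes match; headache match; rash miss; joint pain match
(E) Varlen's syndrome — fatigue miss; blurred vision miss; diminished reflexes miss; headache match; rash match; joint pain match
(F) Tessaric fever — fatigue match; blurred vision match; diminished reflexes miss; headache match; rash match; joint pain match
(G) Dravin's disease — fatigue miss; blurred vision miss; diminished reflexes match; headache miss; rash miss; joint pain match
None of the listed candidates fits everything.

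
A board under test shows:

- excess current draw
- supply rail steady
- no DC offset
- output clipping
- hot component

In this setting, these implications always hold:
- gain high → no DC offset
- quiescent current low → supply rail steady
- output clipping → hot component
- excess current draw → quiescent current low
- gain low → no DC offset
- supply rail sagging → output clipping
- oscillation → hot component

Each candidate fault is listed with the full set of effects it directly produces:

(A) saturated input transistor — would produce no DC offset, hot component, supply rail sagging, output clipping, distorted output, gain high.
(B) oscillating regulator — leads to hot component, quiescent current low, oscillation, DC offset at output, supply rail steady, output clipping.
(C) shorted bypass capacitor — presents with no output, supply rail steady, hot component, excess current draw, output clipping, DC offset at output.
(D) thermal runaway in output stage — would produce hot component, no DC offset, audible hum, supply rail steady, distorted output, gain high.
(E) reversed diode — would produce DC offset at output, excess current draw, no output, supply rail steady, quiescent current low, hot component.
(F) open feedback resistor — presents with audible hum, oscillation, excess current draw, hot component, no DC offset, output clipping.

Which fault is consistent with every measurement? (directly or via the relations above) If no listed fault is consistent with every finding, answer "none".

Per-candidate check:
(A) saturated input transistor — excess current draw ✗; supply rail steady ✗; no DC offset ✓; output clipping ✓; hot component ✓
(B) oscillating regulator — excess current draw ✗; supply rail steady ✓; no DC offset ✗; output clipping ✓; hot component ✓
(C) shorted bypass capacitor — excess current draw ✓; supply rail steady ✓; no DC offset ✗; output clipping ✓; hot component ✓
(D) thermal runaway in output stage — excess current draw ✗; supply rail steady ✓; no DC offset ✓; output clipping ✗; hot component ✓
(E) reversed diode — excess current draw ✓; supply rail steady ✓; no DC offset ✗; output clipping ✗; hot component ✓
(F) open feedback resistor — excess current draw ✓; supply rail steady ✓ (via excess current draw → quiescent current low → supply rail steady); no DC offset ✓; output clipping ✓; hot component ✓
(F) is the only candidate with no mismatches.

F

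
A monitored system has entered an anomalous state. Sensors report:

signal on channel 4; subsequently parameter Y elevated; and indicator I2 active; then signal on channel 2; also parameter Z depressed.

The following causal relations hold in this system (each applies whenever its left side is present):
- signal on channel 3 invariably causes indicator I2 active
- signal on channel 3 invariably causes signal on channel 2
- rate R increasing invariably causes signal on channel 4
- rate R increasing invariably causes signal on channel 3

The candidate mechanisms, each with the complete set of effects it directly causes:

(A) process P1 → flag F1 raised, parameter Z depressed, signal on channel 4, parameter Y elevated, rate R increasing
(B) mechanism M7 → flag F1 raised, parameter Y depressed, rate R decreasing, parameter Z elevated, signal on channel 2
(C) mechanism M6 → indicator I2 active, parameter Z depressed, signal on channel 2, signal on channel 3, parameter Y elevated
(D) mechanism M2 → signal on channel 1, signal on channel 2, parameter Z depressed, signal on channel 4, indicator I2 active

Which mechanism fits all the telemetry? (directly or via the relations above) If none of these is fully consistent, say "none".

A

Testing each hypothesis:
(A) process P1 — signal on channel 4 match; parameter Y elevated match; indicator I2 active match (through rate R increasing → signal on channel 3 → indicator I2 active); signal on channel 2 match (through rate R increasing → signal on channel 3 → signal on channel 2); parameter Z depressed match
(B) mechanism M7 — signal on channel 4 miss; parameter Y elevated miss; indicator I2 active miss; signal on channel 2 match; parameter Z depressed miss
(C) mechanism M6 — does not account for signal on channel 4
(D) mechanism M2 — signal on channel 4 match; parameter Y elevated miss; indicator I2 active match; signal on channel 2 match; parameter Z depressed match
(A) alone accounts for all the evidence.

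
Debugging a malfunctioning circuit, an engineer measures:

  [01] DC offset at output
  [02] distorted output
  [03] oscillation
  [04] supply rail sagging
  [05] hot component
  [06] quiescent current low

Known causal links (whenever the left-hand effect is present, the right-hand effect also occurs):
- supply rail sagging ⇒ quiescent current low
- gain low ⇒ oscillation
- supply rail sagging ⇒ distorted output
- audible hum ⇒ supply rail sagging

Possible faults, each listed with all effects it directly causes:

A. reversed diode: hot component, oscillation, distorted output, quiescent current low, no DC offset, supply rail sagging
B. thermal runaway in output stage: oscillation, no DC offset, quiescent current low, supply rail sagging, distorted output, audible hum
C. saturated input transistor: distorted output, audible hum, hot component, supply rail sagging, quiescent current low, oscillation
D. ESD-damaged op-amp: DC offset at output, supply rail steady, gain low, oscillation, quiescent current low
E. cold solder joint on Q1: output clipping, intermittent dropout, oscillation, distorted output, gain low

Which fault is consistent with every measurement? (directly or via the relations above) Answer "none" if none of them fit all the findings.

Per-candidate check:
(A) reversed diode — fails on DC offset at output (predicts no DC offset, not DC offset at output)
(B) thermal runaway in output stage — fails on DC offset at output, hot component (predicts no DC offset, not DC offset at output)
(C) saturated input transistor — does not account for DC offset at output
(D) ESD-damaged op-amp — fails on distorted output, supply rail sagging, hot component (predicts supply rail steady, not supply rail sagging)
(E) cold solder joint on Q1 — DC offset at output miss; distorted output match; oscillation match; supply rail sagging miss; hot component miss; quiescent current low miss
None of the listed candidates fits everything.

none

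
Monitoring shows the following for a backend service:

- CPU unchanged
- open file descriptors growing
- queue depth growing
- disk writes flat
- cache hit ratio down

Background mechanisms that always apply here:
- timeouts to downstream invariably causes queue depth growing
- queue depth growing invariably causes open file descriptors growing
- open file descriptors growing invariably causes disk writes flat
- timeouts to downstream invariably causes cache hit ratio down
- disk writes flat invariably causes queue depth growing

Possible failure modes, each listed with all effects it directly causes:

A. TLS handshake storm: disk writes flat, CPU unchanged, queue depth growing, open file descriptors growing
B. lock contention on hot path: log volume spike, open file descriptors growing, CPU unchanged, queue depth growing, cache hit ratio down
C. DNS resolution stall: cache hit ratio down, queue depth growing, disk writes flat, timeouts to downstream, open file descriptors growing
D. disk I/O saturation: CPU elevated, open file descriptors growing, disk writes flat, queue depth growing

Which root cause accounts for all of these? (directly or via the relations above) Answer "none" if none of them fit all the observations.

Per-candidate check:
(A) TLS handshake storm — CPU unchanged +; open file descriptors growing +; queue depth growing +; disk writes flat +; cache hit ratio down -
(B) lock contention on hot path — accounts for every observation (disk writes flat by open file descriptors growing → disk writes flat)
(C) DNS resolution stall — does not account for CPU unchanged
(D) disk I/O saturation — fails on CPU unchanged, cache hit ratio down (predicts CPU elevated, not CPU unchanged)
(B) is the only candidate with no mismatches.

B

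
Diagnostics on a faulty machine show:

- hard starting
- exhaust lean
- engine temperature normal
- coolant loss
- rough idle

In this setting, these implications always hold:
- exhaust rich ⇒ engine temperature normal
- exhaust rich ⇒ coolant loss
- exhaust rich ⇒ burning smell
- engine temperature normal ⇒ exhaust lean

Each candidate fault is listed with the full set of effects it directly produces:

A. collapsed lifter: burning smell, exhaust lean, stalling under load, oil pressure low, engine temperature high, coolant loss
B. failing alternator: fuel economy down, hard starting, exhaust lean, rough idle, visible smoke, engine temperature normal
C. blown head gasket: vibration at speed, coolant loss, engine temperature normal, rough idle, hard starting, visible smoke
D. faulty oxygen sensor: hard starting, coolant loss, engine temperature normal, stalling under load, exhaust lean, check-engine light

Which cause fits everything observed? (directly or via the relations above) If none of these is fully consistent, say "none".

For each candidate, compare predicted effects to what was observed:
(A) collapsed lifter — hard starting -; exhaust lean +; engine temperature normal -; coolant loss +; rough idle -
(B) failing alternator — does not account for coolant loss
(C) blown head gasket — hard starting +; exhaust lean + (through engine temperature normal → exhaust lean); engine temperature normal +; coolant loss +; rough idle +
(D) faulty oxygen sensor — does not account for rough idle
(C) is the only candidate with no mismatches.

C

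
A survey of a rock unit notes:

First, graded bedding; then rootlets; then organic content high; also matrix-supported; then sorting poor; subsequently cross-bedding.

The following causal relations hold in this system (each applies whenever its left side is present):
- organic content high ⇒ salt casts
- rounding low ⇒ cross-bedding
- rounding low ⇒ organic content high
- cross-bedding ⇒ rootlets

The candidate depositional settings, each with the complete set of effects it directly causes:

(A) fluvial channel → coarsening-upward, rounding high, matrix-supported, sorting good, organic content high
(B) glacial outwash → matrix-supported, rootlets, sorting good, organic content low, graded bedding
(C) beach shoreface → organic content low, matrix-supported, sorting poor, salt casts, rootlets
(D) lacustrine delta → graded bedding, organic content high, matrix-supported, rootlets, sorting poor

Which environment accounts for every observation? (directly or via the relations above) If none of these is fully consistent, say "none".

Per-candidate check:
(A) fluvial channel — fails on graded bedding, rootlets, sorting poor, cross-bedding (predicts sorting good, not sorting poor)
(B) glacial outwash — fails on organic content high, sorting poor, cross-bedding (predicts organic content low, not organic content high; predicts sorting good, not sorting poor)
(C) beach shoreface — graded bedding ✗; rootlets ✓; organic content high ✗; matrix-supported ✓; sorting poor ✓; cross-bedding ✗
(D) lacustrine delta — graded bedding ✓; rootlets ✓; organic content high ✓; matrix-supported ✓; sorting poor ✓; cross-bedding ✗
Every candidate fails on at least one observation.

none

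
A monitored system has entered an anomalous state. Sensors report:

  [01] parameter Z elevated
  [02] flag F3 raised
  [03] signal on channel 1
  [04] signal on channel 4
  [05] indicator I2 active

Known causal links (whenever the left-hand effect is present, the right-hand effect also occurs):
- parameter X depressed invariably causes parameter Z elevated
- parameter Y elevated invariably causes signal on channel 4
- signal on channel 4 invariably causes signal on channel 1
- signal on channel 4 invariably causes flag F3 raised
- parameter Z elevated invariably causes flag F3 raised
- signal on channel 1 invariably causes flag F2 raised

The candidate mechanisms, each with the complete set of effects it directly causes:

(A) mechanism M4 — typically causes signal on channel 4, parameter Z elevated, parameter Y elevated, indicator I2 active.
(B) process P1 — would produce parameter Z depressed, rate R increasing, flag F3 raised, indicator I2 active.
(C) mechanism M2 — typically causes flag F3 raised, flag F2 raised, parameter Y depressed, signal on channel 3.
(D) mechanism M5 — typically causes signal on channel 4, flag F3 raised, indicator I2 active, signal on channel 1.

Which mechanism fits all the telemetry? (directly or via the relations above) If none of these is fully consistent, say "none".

Checking each candidate against the observations:
(A) mechanism M4 — accounts for every observation (flag F3 raised by signal on channel 4 → flag F3 raised)
(B) process P1 — fails on parameter Z elevated, signal on channel 1, signal on channel 4 (predicts parameter Z depressed, not parameter Z elevated)
(C) mechanism M2 — parameter Z elevated -; flag F3 raised +; signal on channel 1 -; signal on channel 4 -; indicator I2 active -
(D) mechanism M5 — does not account for parameter Z elevated
(A) alone accounts for all the evidence.

A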